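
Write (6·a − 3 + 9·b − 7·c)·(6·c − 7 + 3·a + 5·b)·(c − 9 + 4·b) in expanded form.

15·a·c^2 − 186·a·c + 117·a·b·c + 459·a − 717·a·b + 18·a^2·c − 162·a^2 + 72·a^2·b + 228·a·b^2 + 409·c^2 − 258·c − 125·b·c − 189 + 786·b − 717·b^2 − 149·b·c^2 + 121·b^2·c + 180·b^3 − 42·c^3

(6·a − 3 + 9·b − 7·c)·(6·c − 7 + 3·a + 5·b)·(c − 9 + 4·b)
= (36·a·c − 42·a + 18·a^2 + 30·a·b − 18·c + 21 − 9·a − 15·b + 54·b·c − 63·b + 27·a·b + 45·b^2 − 42·c^2 + 49·c − 21·a·c − 35·b·c)·(c − 9 + 4·b)    [distributive law]
= (15·a·c − 51·a + 18·a^2 + 57·a·b + 31·c + 21 − 78·b + 19·b·c + 45·b^2 − 42·c^2)·(c − 9 + 4·b)    [combine like terms]
= 15·a·c^2 − 135·a·c + 60·a·b·c − 51·a·c + 459·a − 204·a·b + 18·a^2·c − 162·a^2 + 72·a^2·b + 57·a·b·c − 513·a·b + 228·a·b^2 + 31·c^2 − 279·c + 124·b·c + 21·c − 189 + 84·b − 78·b·c + 702·b − 312·b^2 + 19·b·c^2 − 171·b·c + 76·b^2·c + 45·b^2·c − 405·b^2 + 180·b^3 − 42·c^3 + 378·c^2 − 168·b·c^2    [distributive law]
= 15·a·c^2 − 186·a·c + 117·a·b·c + 459·a − 717·a·b + 18·a^2·c − 162·a^2 + 72·a^2·b + 228·a·b^2 + 409·c^2 − 258·c − 125·b·c − 189 + 786·b − 717·b^2 − 149·b·c^2 + 121·b^2·c + 180·b^3 − 42·c^3    [combine like terms]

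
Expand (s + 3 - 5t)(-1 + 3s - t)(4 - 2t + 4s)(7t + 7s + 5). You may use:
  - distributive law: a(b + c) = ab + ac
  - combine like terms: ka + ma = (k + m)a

(s + 3 - 5t)(-1 + 3s - t)(4 - 2t + 4s)(7t + 7s + 5)
= (-s + 3s^2 - st - 3 + 9s - 3t + 5t - 15st + 5t^2)(4 - 2t + 4s)(7t + 7s + 5)    [distributive law]
= (8s + 3s^2 - 16st - 3 + 2t + 5t^2)(4 - 2t + 4s)(7t + 7s + 5)    [combine like terms]
= (32s - 16st + 32s^2 + 12s^2 - 6s^2t + 12s^3 - 64st + 32st^2 - 64s^2t - 12 + 6t - 12s + 8t - 4t^2 + 8st + 20t^2 - 10t^3 + 20st^2)(7t + 7s + 5)    [distributive law]
= (20s - 72st + 44s^2 - 70s^2t + 12s^3 + 52st^2 - 12 + 14t + 16t^2 - 10t^3)(7t + 7s + 5)    [combine like terms]
= 140st + 140s^2 + 100s - 504st^2 - 504s^2t - 360st + 308s^2t + 308s^3 + 220s^2 - 490s^2t^2 - 490s^3t - 350s^2t + 84s^3t + 84s^4 + 60s^3 + 364st^3 + 364s^2t^2 + 260st^2 - 84t - 84s - 60 + 98t^2 + 98st + 70t + 112t^3 + 112st^2 + 80t^2 - 70t^4 - 70st^3 - 50t^3    [distributive law]
= -122st + 360s^2 + 16s - 132st^2 - 546s^2t + 368s^3 - 126s^2t^2 - 406s^3t + 84s^4 + 294st^3 - 14t - 60 + 178t^2 + 62t^3 - 70t^4    [combine like terms]

-122st + 360s^2 + 16s - 132st^2 - 546s^2t + 368s^3 - 126s^2t^2 - 406s^3t + 84s^4 + 294st^3 - 14t - 60 + 178t^2 + 62t^3 - 70t^4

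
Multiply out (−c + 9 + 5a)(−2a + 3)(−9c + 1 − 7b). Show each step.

−18ac^2 + 29ac − 14abc + 27c^2 − 246c + 21bc − 3a + 21ab + 27 − 189b + 90a^2c − 10a^2 + 70a^2b

(−c + 9 + 5a)(−2a + 3)(−9c + 1 − 7b)
= (2ac − 3c − 18a + 27 − 10a^2 + 15a)(−9c + 1 − 7b)    [distributive law]
= (2ac − 3c − 3a + 27 − 10a^2)(−9c + 1 − 7b)    [combine like terms]
= −18ac^2 + 2ac − 14abc + 27c^2 − 3c + 21bc + 27ac − 3a + 21ab − 243c + 27 − 189b + 90a^2c − 10a^2 + 70a^2b    [distributive law]
= −18ac^2 + 29ac − 14abc + 27c^2 − 246c + 21bc − 3a + 21ab + 27 − 189b + 90a^2c − 10a^2 + 70a^2b    [combine like terms]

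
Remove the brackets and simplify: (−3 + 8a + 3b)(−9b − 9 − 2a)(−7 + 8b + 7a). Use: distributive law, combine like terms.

(−3 + 8a + 3b)(−9b − 9 − 2a)(−7 + 8b + 7a)
= (27b + 27 + 6a − 72ab − 72a − 16a² − 27b² − 27b − 6ab)(−7 + 8b + 7a)    [distributive law]
= (27 − 66a − 78ab − 16a² − 27b²)(−7 + 8b + 7a)    [combine like terms]
= −189 + 216b + 189a + 462a − 528ab − 462a² + 546ab − 624ab² − 546a²b + 112a² − 128a²b − 112a³ + 189b² − 216b³ − 189ab²    [distributive law]
= −189 + 216b + 651a + 18ab − 350a² − 813ab² − 674a²b − 112a³ + 189b² − 216b³    [combine like terms]

−189 + 216b + 651a + 18ab − 350a² − 813ab² − 674a²b − 112a³ + 189b² − 216b³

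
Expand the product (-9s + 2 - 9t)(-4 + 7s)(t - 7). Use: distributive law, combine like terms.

491st - 350s - 63s^2t + 441s^2 - 260t + 56 + 36t^2 - 63st^2

(-9s + 2 - 9t)(-4 + 7s)(t - 7)
= (36s - 63s^2 - 8 + 14s + 36t - 63st)(t - 7)    [distributive law]
= (50s - 63s^2 - 8 + 36t - 63st)(t - 7)    [combine like terms]
= 50st - 350s - 63s^2t + 441s^2 - 8t + 56 + 36t^2 - 252t - 63st^2 + 441st    [distributive law]
= 491st - 350s - 63s^2t + 441s^2 - 260t + 56 + 36t^2 - 63st^2    [combine like terms]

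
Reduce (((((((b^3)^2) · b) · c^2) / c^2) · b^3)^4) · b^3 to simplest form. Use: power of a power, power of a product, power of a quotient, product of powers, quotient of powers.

(((((((b^3)^2) · b) · c^2) / c^2) · b^3)^4) · b^3
= (((((((b^3)^2) · b) · c^2) / c^2)^4) · ((b^3)^4)) · b^3    [power of a product]
= (((((((b^3)^2) · b) · c^2)^4) / ((c^2)^4)) · ((b^3)^4)) · b^3    [power of a quotient]
= (((((((b^3)^2) · b)^4) · ((c^2)^4)) / ((c^2)^4)) · ((b^3)^4)) · b^3    [power of a product]
= (((((((b^3)^2)^4) · (b^4)) · ((c^2)^4)) / ((c^2)^4)) · ((b^3)^4)) · b^3    [power of a product]
= ((((((b^3)^8) · (b^4)) · ((c^2)^4)) / ((c^2)^4)) · ((b^3)^4)) · b^3    [power of a power]
= ((((b^24 · (b^4)) · ((c^2)^4)) / ((c^2)^4)) · ((b^3)^4)) · b^3    [power of a power]
= (((b^28 · ((c^2)^4)) / ((c^2)^4)) · ((b^3)^4)) · b^3    [product of powers]
= (((b^28 · c^8) / ((c^2)^4)) · ((b^3)^4)) · b^3    [power of a power]
= (((b^28 · c^8) / c^8) · ((b^3)^4)) · b^3    [power of a power]
= (((b^28 · c^8) / c^8) · b^12) · b^3    [power of a power]
= b^43    [quotient of powers; product of powers]

b^43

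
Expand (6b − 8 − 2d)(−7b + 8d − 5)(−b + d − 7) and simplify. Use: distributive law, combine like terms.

42b^3 − 104b^2d + 268b^2 + 78bd^2 − 354bd − 222b + 58d^2 + 418d − 280 − 16d^3

(6b − 8 − 2d)(−7b + 8d − 5)(−b + d − 7)
= (−42b^2 + 48bd − 30b + 56b − 64d + 40 + 14bd − 16d^2 + 10d)(−b + d − 7)    [distributive law]
= (−42b^2 + 62bd + 26b − 54d + 40 − 16d^2)(−b + d − 7)    [combine like terms]
= 42b^3 − 42b^2d + 294b^2 − 62b^2d + 62bd^2 − 434bd − 26b^2 + 26bd − 182b + 54bd − 54d^2 + 378d − 40b + 40d − 280 + 16bd^2 − 16d^3 + 112d^2    [distributive law]
= 42b^3 − 104b^2d + 268b^2 + 78bd^2 − 354bd − 222b + 58d^2 + 418d − 280 − 16d^3    [combine like terms]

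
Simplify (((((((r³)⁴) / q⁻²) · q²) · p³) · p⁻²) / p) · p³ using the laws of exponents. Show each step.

(((((((r³)⁴) / q⁻²) · q²) · p³) · p⁻²) / p) · p³
= (((((r¹² / q⁻²) · q²) · p³) · p⁻²) / p) · p³    [power of a power]
= p³q⁴r¹²    [quotient of powers; product of powers]

p³q⁴r¹²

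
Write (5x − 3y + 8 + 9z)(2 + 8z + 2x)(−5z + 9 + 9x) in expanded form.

1130xz + 378x + 324x^2 + 358xz^2 + 472x^2z + 90x^3 − 186yz − 54y − 108xy + 120yz^2 − 186xyz − 54x^2y + 658z + 144 + 238z^2 − 360z^3

(5x − 3y + 8 + 9z)(2 + 8z + 2x)(−5z + 9 + 9x)
= (10x + 40xz + 10x^2 − 6y − 24yz − 6xy + 16 + 64z + 16x + 18z + 72z^2 + 18xz)(−5z + 9 + 9x)    [distributive law]
= (26x + 58xz + 10x^2 − 6y − 24yz − 6xy + 16 + 82z + 72z^2)(−5z + 9 + 9x)    [combine like terms]
= −130xz + 234x + 234x^2 − 290xz^2 + 522xz + 522x^2z − 50x^2z + 90x^2 + 90x^3 + 30yz − 54y − 54xy + 120yz^2 − 216yz − 216xyz + 30xyz − 54xy − 54x^2y − 80z + 144 + 144x − 410z^2 + 738z + 738xz − 360z^3 + 648z^2 + 648xz^2    [distributive law]
= 1130xz + 378x + 324x^2 + 358xz^2 + 472x^2z + 90x^3 − 186yz − 54y − 108xy + 120yz^2 − 186xyz − 54x^2y + 658z + 144 + 238z^2 − 360z^3    [combine like terms]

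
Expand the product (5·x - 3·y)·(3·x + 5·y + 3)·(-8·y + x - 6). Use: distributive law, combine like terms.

-104·x^2·y + 15·x^3 - 75·x^2 - 143·x·y^2 - 225·x·y - 90·x + 120·y^3 + 162·y^2 + 54·y

(5·x - 3·y)·(3·x + 5·y + 3)·(-8·y + x - 6)
= (15·x^2 + 25·x·y + 15·x - 9·x·y - 15·y^2 - 9·y)·(-8·y + x - 6)    [distributive law]
= (15·x^2 + 16·x·y + 15·x - 15·y^2 - 9·y)·(-8·y + x - 6)    [combine like terms]
= -120·x^2·y + 15·x^3 - 90·x^2 - 128·x·y^2 + 16·x^2·y - 96·x·y - 120·x·y + 15·x^2 - 90·x + 120·y^3 - 15·x·y^2 + 90·y^2 + 72·y^2 - 9·x·y + 54·y    [distributive law]
= -104·x^2·y + 15·x^3 - 75·x^2 - 143·x·y^2 - 225·x·y - 90·x + 120·y^3 + 162·y^2 + 54·y    [combine like terms]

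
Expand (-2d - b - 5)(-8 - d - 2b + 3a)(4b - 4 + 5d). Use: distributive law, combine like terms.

(-2d - b - 5)(-8 - d - 2b + 3a)(4b - 4 + 5d)
= (16d + 2d² + 4bd - 6ad + 8b + bd + 2b² - 3ab + 40 + 5d + 10b - 15a)(4b - 4 + 5d)    [distributive law]
= (21d + 2d² + 5bd - 6ad + 18b + 2b² - 3ab + 40 - 15a)(4b - 4 + 5d)    [combine like terms]
= 84bd - 84d + 105d² + 8bd² - 8d² + 10d³ + 20b²d - 20bd + 25bd² - 24abd + 24ad - 30ad² + 72b² - 72b + 90bd + 8b³ - 8b² + 10b²d - 12ab² + 12ab - 15abd + 160b - 160 + 200d - 60ab + 60a - 75ad    [distributive law]
= 154bd + 116d + 97d² + 33bd² + 10d³ + 30b²d - 39abd - 51ad - 30ad² + 64b² + 88b + 8b³ - 12ab² - 48ab - 160 + 60a    [combine like terms]

154bd + 116d + 97d² + 33bd² + 10d³ + 30b²d - 39abd - 51ad - 30ad² + 64b² + 88b + 8b³ - 12ab² - 48ab - 160 + 60a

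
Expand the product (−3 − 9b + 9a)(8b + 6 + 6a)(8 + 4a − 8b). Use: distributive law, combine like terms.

(−3 − 9b + 9a)(8b + 6 + 6a)(8 + 4a − 8b)
= (−24b − 18 − 18a − 72b^2 − 54b − 54ab + 72ab + 54a + 54a^2)(8 + 4a − 8b)    [distributive law]
= (−78b − 18 + 36a − 72b^2 + 18ab + 54a^2)(8 + 4a − 8b)    [combine like terms]
= −624b − 312ab + 624b^2 − 144 − 72a + 144b + 288a + 144a^2 − 288ab − 576b^2 − 288ab^2 + 576b^3 + 144ab + 72a^2b − 144ab^2 + 432a^2 + 216a^3 − 432a^2b    [distributive law]
= −480b − 456ab + 48b^2 − 144 + 216a + 576a^2 − 432ab^2 + 576b^3 − 360a^2b + 216a^3    [combine like terms]

−480b − 456ab + 48b^2 − 144 + 216a + 576a^2 − 432ab^2 + 576b^3 − 360a^2b + 216a^3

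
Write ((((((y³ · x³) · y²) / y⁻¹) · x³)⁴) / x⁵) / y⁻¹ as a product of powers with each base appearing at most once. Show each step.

((((((y³ · x³) · y²) / y⁻¹) · x³)⁴) / x⁵) / y⁻¹
= ((((((y³ · x³) · y²) / y⁻¹)⁴) · ((x³)⁴)) / x⁵) / y⁻¹    [power of a product]
= ((((((y³ · x³) · y²)⁴) / ((y⁻¹)⁴)) · ((x³)⁴)) / x⁵) / y⁻¹    [power of a quotient]
= ((((((y³ · x³)⁴) · ((y²)⁴)) / ((y⁻¹)⁴)) · ((x³)⁴)) / x⁵) / y⁻¹    [power of a product]
= (((((((y³)⁴) · ((x³)⁴)) · ((y²)⁴)) / ((y⁻¹)⁴)) · ((x³)⁴)) / x⁵) / y⁻¹    [power of a product]
= (((((y¹² · ((x³)⁴)) · ((y²)⁴)) / ((y⁻¹)⁴)) · ((x³)⁴)) / x⁵) / y⁻¹    [power of a power]
= (((((y¹² · x¹²) · ((y²)⁴)) / ((y⁻¹)⁴)) · ((x³)⁴)) / x⁵) / y⁻¹    [power of a power]
= (((((y¹² · x¹²) · y⁸) / ((y⁻¹)⁴)) · ((x³)⁴)) / x⁵) / y⁻¹    [power of a power]
= (((((y¹² · x¹²) · y⁸) / y⁻⁴) · ((x³)⁴)) / x⁵) / y⁻¹    [power of a power]
= (((((y¹² · x¹²) · y⁸) / y⁻⁴) · x¹²) / x⁵) / y⁻¹    [power of a power]
= x¹⁹y²⁵    [quotient of powers; product of powers]

x¹⁹y²⁵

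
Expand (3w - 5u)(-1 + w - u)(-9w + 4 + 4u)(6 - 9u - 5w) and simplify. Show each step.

294w^2 + 598uw^2 - 357w^3 - 72w - 526uw + 139u^2w - 177uw^3 + 135w^4 - 371u^2w^2 + 593u^3w + 120u + 60u^2 - 240u^3 - 180u^4

(3w - 5u)(-1 + w - u)(-9w + 4 + 4u)(6 - 9u - 5w)
= (-3w + 3w^2 - 3uw + 5u - 5uw + 5u^2)(-9w + 4 + 4u)(6 - 9u - 5w)    [distributive law]
= (-3w + 3w^2 - 8uw + 5u + 5u^2)(-9w + 4 + 4u)(6 - 9u - 5w)    [combine like terms]
= (27w^2 - 12w - 12uw - 27w^3 + 12w^2 + 12uw^2 + 72uw^2 - 32uw - 32u^2w - 45uw + 20u + 20u^2 - 45u^2w + 20u^2 + 20u^3)(6 - 9u - 5w)    [distributive law]
= (39w^2 - 12w - 89uw - 27w^3 + 84uw^2 - 77u^2w + 20u + 40u^2 + 20u^3)(6 - 9u - 5w)    [combine like terms]
= 234w^2 - 351uw^2 - 195w^3 - 72w + 108uw + 60w^2 - 534uw + 801u^2w + 445uw^2 - 162w^3 + 243uw^3 + 135w^4 + 504uw^2 - 756u^2w^2 - 420uw^3 - 462u^2w + 693u^3w + 385u^2w^2 + 120u - 180u^2 - 100uw + 240u^2 - 360u^3 - 200u^2w + 120u^3 - 180u^4 - 100u^3w    [distributive law]
= 294w^2 + 598uw^2 - 357w^3 - 72w - 526uw + 139u^2w - 177uw^3 + 135w^4 - 371u^2w^2 + 593u^3w + 120u + 60u^2 - 240u^3 - 180u^4    [combine like terms]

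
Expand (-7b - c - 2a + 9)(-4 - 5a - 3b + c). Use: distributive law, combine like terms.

(-7b - c - 2a + 9)(-4 - 5a - 3b + c)
= 28b + 35ab + 21b^2 - 7bc + 4c + 5ac + 3bc - c^2 + 8a + 10a^2 + 6ab - 2ac - 36 - 45a - 27b + 9c    [distributive law]
= b + 41ab + 21b^2 - 4bc + 13c + 3ac - c^2 - 37a + 10a^2 - 36    [combine like terms]

b + 41ab + 21b^2 - 4bc + 13c + 3ac - c^2 - 37a + 10a^2 - 36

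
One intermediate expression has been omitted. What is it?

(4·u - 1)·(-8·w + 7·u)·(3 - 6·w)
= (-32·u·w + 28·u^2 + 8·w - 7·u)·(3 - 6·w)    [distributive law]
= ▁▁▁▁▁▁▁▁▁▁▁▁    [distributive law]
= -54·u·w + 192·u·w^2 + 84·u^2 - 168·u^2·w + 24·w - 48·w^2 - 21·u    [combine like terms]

Applying distributive law to the line above:

-96·u·w + 192·u·w^2 + 84·u^2 - 168·u^2·w + 24·w - 48·w^2 - 21·u + 42·u·w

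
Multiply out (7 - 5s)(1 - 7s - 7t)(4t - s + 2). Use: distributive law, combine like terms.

-70t - 115s + 14 - 97st + 124s² - 196t² + 105s²t - 35s³ + 140st²

(7 - 5s)(1 - 7s - 7t)(4t - s + 2)
= (7 - 49s - 49t - 5s + 35s² + 35st)(4t - s + 2)    [distributive law]
= (7 - 54s - 49t + 35s² + 35st)(4t - s + 2)    [combine like terms]
= 28t - 7s + 14 - 216st + 54s² - 108s - 196t² + 49st - 98t + 140s²t - 35s³ + 70s² + 140st² - 35s²t + 70st    [distributive law]
= -70t - 115s + 14 - 97st + 124s² - 196t² + 105s²t - 35s³ + 140st²    [combine like terms]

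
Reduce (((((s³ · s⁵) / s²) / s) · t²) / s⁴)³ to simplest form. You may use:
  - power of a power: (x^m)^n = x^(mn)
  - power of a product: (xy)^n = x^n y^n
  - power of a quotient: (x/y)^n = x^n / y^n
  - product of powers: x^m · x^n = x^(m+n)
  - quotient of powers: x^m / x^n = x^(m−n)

s³·t⁶

(((((s³ · s⁵) / s²) / s) · t²) / s⁴)³
= (((((s³ · s⁵) / s²) / s) · t²)³) / ((s⁴)³)    [power of a quotient]
= (((((s³ · s⁵) / s²) / s)³) · ((t²)³)) / ((s⁴)³)    [power of a product]
= (((((s³ · s⁵) / s²)³) / (s³)) · ((t²)³)) / ((s⁴)³)    [power of a quotient]
= (((((s³ · s⁵)³) / ((s²)³)) / (s³)) · ((t²)³)) / ((s⁴)³)    [power of a quotient]
= ((((((s³)³) · ((s⁵)³)) / ((s²)³)) / (s³)) · ((t²)³)) / ((s⁴)³)    [power of a product]
= ((((s⁹ · ((s⁵)³)) / ((s²)³)) / (s³)) · ((t²)³)) / ((s⁴)³)    [power of a power]
= ((((s⁹ · s¹⁵) / ((s²)³)) / (s³)) · ((t²)³)) / ((s⁴)³)    [power of a power]
= (((s²⁴ / ((s²)³)) / (s³)) · ((t²)³)) / ((s⁴)³)    [product of powers]
= (((s²⁴ / s⁶) / (s³)) · ((t²)³)) / ((s⁴)³)    [power of a power]
= ((s¹⁸ / (s³)) · ((t²)³)) / ((s⁴)³)    [quotient of powers]
= (s¹⁵ · ((t²)³)) / ((s⁴)³)    [quotient of powers]
= (s¹⁵ · t⁶) / ((s⁴)³)    [power of a power]
= (s¹⁵ · t⁶) / s¹²    [power of a power]
= s³·t⁶    [quotient of powers]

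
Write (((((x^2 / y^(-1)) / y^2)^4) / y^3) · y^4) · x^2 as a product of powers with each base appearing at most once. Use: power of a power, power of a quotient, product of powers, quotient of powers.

(((((x^2 / y^(-1)) / y^2)^4) / y^3) · y^4) · x^2
= (((((x^2 / y^(-1))^4) / ((y^2)^4)) / y^3) · y^4) · x^2    [power of a quotient]
= ((((((x^2)^4) / ((y^(-1))^4)) / ((y^2)^4)) / y^3) · y^4) · x^2    [power of a quotient]
= ((((x^8 / ((y^(-1))^4)) / ((y^2)^4)) / y^3) · y^4) · x^2    [power of a power]
= ((((x^8 / y^(-4)) / ((y^2)^4)) / y^3) · y^4) · x^2    [power of a power]
= ((((x^8 / y^(-4)) / y^8) / y^3) · y^4) · x^2    [power of a power]
= x^10y^(-3)    [quotient of powers; product of powers]

x^10y^(-3)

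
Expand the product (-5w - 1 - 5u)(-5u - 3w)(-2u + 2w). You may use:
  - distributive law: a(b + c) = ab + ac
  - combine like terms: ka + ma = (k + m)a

(-5w - 1 - 5u)(-5u - 3w)(-2u + 2w)
= (25uw + 15w² + 5u + 3w + 25u² + 15uw)(-2u + 2w)    [distributive law]
= (40uw + 15w² + 5u + 3w + 25u²)(-2u + 2w)    [combine like terms]
= -80u²w + 80uw² - 30uw² + 30w³ - 10u² + 10uw - 6uw + 6w² - 50u³ + 50u²w    [distributive law]
= -30u²w + 50uw² + 30w³ - 10u² + 4uw + 6w² - 50u³    [combine like terms]

-30u²w + 50uw² + 30w³ - 10u² + 4uw + 6w² - 50u³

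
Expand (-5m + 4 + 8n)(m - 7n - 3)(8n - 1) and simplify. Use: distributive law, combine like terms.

-40m²n + 5m² + 344mn² + 109mn - 19m - 360n² - 44n + 12 - 448n³

(-5m + 4 + 8n)(m - 7n - 3)(8n - 1)
= (-5m² + 35mn + 15m + 4m - 28n - 12 + 8mn - 56n² - 24n)(8n - 1)    [distributive law]
= (-5m² + 43mn + 19m - 52n - 12 - 56n²)(8n - 1)    [combine like terms]
= -40m²n + 5m² + 344mn² - 43mn + 152mn - 19m - 416n² + 52n - 96n + 12 - 448n³ + 56n²    [distributive law]
= -40m²n + 5m² + 344mn² + 109mn - 19m - 360n² - 44n + 12 - 448n³    [combine like terms]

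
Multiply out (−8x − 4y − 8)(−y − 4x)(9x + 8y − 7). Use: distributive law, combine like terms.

472x²y + 228xy² + 160xy + 288x³ + 64x² + 32y³ + 36y² − 56y − 224x

(−8x − 4y − 8)(−y − 4x)(9x + 8y − 7)
= (8xy + 32x² + 4y² + 16xy + 8y + 32x)(9x + 8y − 7)    [distributive law]
= (24xy + 32x² + 4y² + 8y + 32x)(9x + 8y − 7)    [combine like terms]
= 216x²y + 192xy² − 168xy + 288x³ + 256x²y − 224x² + 36xy² + 32y³ − 28y² + 72xy + 64y² − 56y + 288x² + 256xy − 224x    [distributive law]
= 472x²y + 228xy² + 160xy + 288x³ + 64x² + 32y³ + 36y² − 56y − 224x    [combine like terms]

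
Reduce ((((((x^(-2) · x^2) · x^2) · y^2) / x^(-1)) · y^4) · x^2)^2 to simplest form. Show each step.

x^10·y^12

((((((x^(-2) · x^2) · x^2) · y^2) / x^(-1)) · y^4) · x^2)^2
= ((((((x^(-2) · x^2) · x^2) · y^2) / x^(-1)) · y^4)^2) · ((x^2)^2)    [power of a product]
= ((((((x^(-2) · x^2) · x^2) · y^2) / x^(-1))^2) · ((y^4)^2)) · ((x^2)^2)    [power of a product]
= ((((((x^(-2) · x^2) · x^2) · y^2)^2) / ((x^(-1))^2)) · ((y^4)^2)) · ((x^2)^2)    [power of a quotient]
= ((((((x^(-2) · x^2) · x^2)^2) · ((y^2)^2)) / ((x^(-1))^2)) · ((y^4)^2)) · ((x^2)^2)    [power of a product]
= ((((((x^(-2) · x^2)^2) · ((x^2)^2)) · ((y^2)^2)) / ((x^(-1))^2)) · ((y^4)^2)) · ((x^2)^2)    [power of a product]
= (((((((x^(-2))^2) · ((x^2)^2)) · ((x^2)^2)) · ((y^2)^2)) / ((x^(-1))^2)) · ((y^4)^2)) · ((x^2)^2)    [power of a product]
= (((((x^(-4) · ((x^2)^2)) · ((x^2)^2)) · ((y^2)^2)) / ((x^(-1))^2)) · ((y^4)^2)) · ((x^2)^2)    [power of a power]
= (((((x^(-4) · x^4) · ((x^2)^2)) · ((y^2)^2)) / ((x^(-1))^2)) · ((y^4)^2)) · ((x^2)^2)    [power of a power]
= ((((x^0 · ((x^2)^2)) · ((y^2)^2)) / ((x^(-1))^2)) · ((y^4)^2)) · ((x^2)^2)    [product of powers]
= ((((x^0 · x^4) · ((y^2)^2)) / ((x^(-1))^2)) · ((y^4)^2)) · ((x^2)^2)    [power of a power]
= (((x^4 · ((y^2)^2)) / ((x^(-1))^2)) · ((y^4)^2)) · ((x^2)^2)    [product of powers]
= (((x^4 · y^4) / ((x^(-1))^2)) · ((y^4)^2)) · ((x^2)^2)    [power of a power]
= (((x^4 · y^4) / x^(-2)) · ((y^4)^2)) · ((x^2)^2)    [power of a power]
= (((x^4 · y^4) / x^(-2)) · y^8) · ((x^2)^2)    [power of a power]
= (((x^4 · y^4) / x^(-2)) · y^8) · x^4    [power of a power]
= x^10·y^12    [quotient of powers; product of powers]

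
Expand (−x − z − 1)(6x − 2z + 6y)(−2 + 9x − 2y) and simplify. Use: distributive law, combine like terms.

−42x^2 − 54x^3 − 42x^2y + 26xz − 36x^2z − 46xyz − 30xy + 12xy^2 − 4z^2 + 18xz^2 − 4yz^2 + 8yz + 12y^2z + 12x − 4z + 12y + 12y^2

(−x − z − 1)(6x − 2z + 6y)(−2 + 9x − 2y)
= (−6x^2 + 2xz − 6xy − 6xz + 2z^2 − 6yz − 6x + 2z − 6y)(−2 + 9x − 2y)    [distributive law]
= (−6x^2 − 4xz − 6xy + 2z^2 − 6yz − 6x + 2z − 6y)(−2 + 9x − 2y)    [combine like terms]
= 12x^2 − 54x^3 + 12x^2y + 8xz − 36x^2z + 8xyz + 12xy − 54x^2y + 12xy^2 − 4z^2 + 18xz^2 − 4yz^2 + 12yz − 54xyz + 12y^2z + 12x − 54x^2 + 12xy − 4z + 18xz − 4yz + 12y − 54xy + 12y^2    [distributive law]
= −42x^2 − 54x^3 − 42x^2y + 26xz − 36x^2z − 46xyz − 30xy + 12xy^2 − 4z^2 + 18xz^2 − 4yz^2 + 8yz + 12y^2z + 12x − 4z + 12y + 12y^2    [combine like terms]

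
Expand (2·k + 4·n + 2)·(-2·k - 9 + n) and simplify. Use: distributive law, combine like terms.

-4·k^2 - 22·k - 6·k·n - 34·n + 4·n^2 - 18

(2·k + 4·n + 2)·(-2·k - 9 + n)
= -4·k^2 - 18·k + 2·k·n - 8·k·n - 36·n + 4·n^2 - 4·k - 18 + 2·n    [distributive law]
= -4·k^2 - 22·k - 6·k·n - 34·n + 4·n^2 - 18    [combine like terms]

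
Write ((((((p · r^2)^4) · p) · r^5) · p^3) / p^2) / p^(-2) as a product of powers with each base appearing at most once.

((((((p · r^2)^4) · p) · r^5) · p^3) / p^2) / p^(-2)
= ((((((p^4) · ((r^2)^4)) · p) · r^5) · p^3) / p^2) / p^(-2)    [power of a product]
= (((((p^4 · r^8) · p) · r^5) · p^3) / p^2) / p^(-2)    [power of a power]
= p^8·r^13    [quotient of powers; product of powers]

p^8·r^13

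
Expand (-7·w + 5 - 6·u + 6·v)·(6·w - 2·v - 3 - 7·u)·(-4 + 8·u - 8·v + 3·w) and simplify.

321·w^2 - 297·u·w^2 + 486·v·w^2 - 126·w^3 - 692·v·w + 206·u·v·w - 436·v^2·w - 249·w + 305·u·w + 230·u^2·w + 232·v + 32·u·v + 272·v^2 + 60 - 52·u - 304·u^2 - 576·u^2·v + 144·u·v^2 + 336·u^3 + 96·v^3

(-7·w + 5 - 6·u + 6·v)·(6·w - 2·v - 3 - 7·u)·(-4 + 8·u - 8·v + 3·w)
= (-42·w^2 + 14·v·w + 21·w + 49·u·w + 30·w - 10·v - 15 - 35·u - 36·u·w + 12·u·v + 18·u + 42·u^2 + 36·v·w - 12·v^2 - 18·v - 42·u·v)·(-4 + 8·u - 8·v + 3·w)    [distributive law]
= (-42·w^2 + 50·v·w + 51·w + 13·u·w - 28·v - 15 - 17·u - 30·u·v + 42·u^2 - 12·v^2)·(-4 + 8·u - 8·v + 3·w)    [combine like terms]
= 168·w^2 - 336·u·w^2 + 336·v·w^2 - 126·w^3 - 200·v·w + 400·u·v·w - 400·v^2·w + 150·v·w^2 - 204·w + 408·u·w - 408·v·w + 153·w^2 - 52·u·w + 104·u^2·w - 104·u·v·w + 39·u·w^2 + 112·v - 224·u·v + 224·v^2 - 84·v·w + 60 - 120·u + 120·v - 45·w + 68·u - 136·u^2 + 136·u·v - 51·u·w + 120·u·v - 240·u^2·v + 240·u·v^2 - 90·u·v·w - 168·u^2 + 336·u^3 - 336·u^2·v + 126·u^2·w + 48·v^2 - 96·u·v^2 + 96·v^3 - 36·v^2·w    [distributive law]
= 321·w^2 - 297·u·w^2 + 486·v·w^2 - 126·w^3 - 692·v·w + 206·u·v·w - 436·v^2·w - 249·w + 305·u·w + 230·u^2·w + 232·v + 32·u·v + 272·v^2 + 60 - 52·u - 304·u^2 - 576·u^2·v + 144·u·v^2 + 336·u^3 + 96·v^3    [combine like terms]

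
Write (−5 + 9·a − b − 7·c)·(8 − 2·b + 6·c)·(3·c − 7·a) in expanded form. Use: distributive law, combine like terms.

−120·c + 280·a + 6·b·c − 14·a·b − 258·c^2 + 818·a·c − 504·a^2 − 110·a·b·c + 126·a^2·b + 456·a·c^2 − 378·a^2·c + 6·b^2·c − 14·a·b^2 + 24·b·c^2 − 126·c^3

(−5 + 9·a − b − 7·c)·(8 − 2·b + 6·c)·(3·c − 7·a)
= (−40 + 10·b − 30·c + 72·a − 18·a·b + 54·a·c − 8·b + 2·b^2 − 6·b·c − 56·c + 14·b·c − 42·c^2)·(3·c − 7·a)    [distributive law]
= (−40 + 2·b − 86·c + 72·a − 18·a·b + 54·a·c + 2·b^2 + 8·b·c − 42·c^2)·(3·c − 7·a)    [combine like terms]
= −120·c + 280·a + 6·b·c − 14·a·b − 258·c^2 + 602·a·c + 216·a·c − 504·a^2 − 54·a·b·c + 126·a^2·b + 162·a·c^2 − 378·a^2·c + 6·b^2·c − 14·a·b^2 + 24·b·c^2 − 56·a·b·c − 126·c^3 + 294·a·c^2    [distributive law]
= −120·c + 280·a + 6·b·c − 14·a·b − 258·c^2 + 818·a·c − 504·a^2 − 110·a·b·c + 126·a^2·b + 456·a·c^2 − 378·a^2·c + 6·b^2·c − 14·a·b^2 + 24·b·c^2 − 126·c^3    [combine like terms]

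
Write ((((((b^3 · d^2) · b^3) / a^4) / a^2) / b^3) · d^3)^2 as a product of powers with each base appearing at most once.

((((((b^3 · d^2) · b^3) / a^4) / a^2) / b^3) · d^3)^2
= ((((((b^3 · d^2) · b^3) / a^4) / a^2) / b^3)^2) · ((d^3)^2)    [power of a product]
= ((((((b^3 · d^2) · b^3) / a^4) / a^2)^2) / ((b^3)^2)) · ((d^3)^2)    [power of a quotient]
= ((((((b^3 · d^2) · b^3) / a^4)^2) / ((a^2)^2)) / ((b^3)^2)) · ((d^3)^2)    [power of a quotient]
= ((((((b^3 · d^2) · b^3)^2) / ((a^4)^2)) / ((a^2)^2)) / ((b^3)^2)) · ((d^3)^2)    [power of a quotient]
= ((((((b^3 · d^2)^2) · ((b^3)^2)) / ((a^4)^2)) / ((a^2)^2)) / ((b^3)^2)) · ((d^3)^2)    [power of a product]
= (((((((b^3)^2) · ((d^2)^2)) · ((b^3)^2)) / ((a^4)^2)) / ((a^2)^2)) / ((b^3)^2)) · ((d^3)^2)    [power of a product]
= (((((b^6 · ((d^2)^2)) · ((b^3)^2)) / ((a^4)^2)) / ((a^2)^2)) / ((b^3)^2)) · ((d^3)^2)    [power of a power]
= (((((b^6 · d^4) · ((b^3)^2)) / ((a^4)^2)) / ((a^2)^2)) / ((b^3)^2)) · ((d^3)^2)    [power of a power]
= (((((b^6 · d^4) · b^6) / ((a^4)^2)) / ((a^2)^2)) / ((b^3)^2)) · ((d^3)^2)    [power of a power]
= (((((b^6 · d^4) · b^6) / a^8) / ((a^2)^2)) / ((b^3)^2)) · ((d^3)^2)    [power of a power]
= (((((b^6 · d^4) · b^6) / a^8) / a^4) / ((b^3)^2)) · ((d^3)^2)    [power of a power]
= (((((b^6 · d^4) · b^6) / a^8) / a^4) / b^6) · ((d^3)^2)    [power of a power]
= (((((b^6 · d^4) · b^6) / a^8) / a^4) / b^6) · d^6    [power of a power]
= a^(-12)·b^6·d^10    [quotient of powers; product of powers]

a^(-12)·b^6·d^10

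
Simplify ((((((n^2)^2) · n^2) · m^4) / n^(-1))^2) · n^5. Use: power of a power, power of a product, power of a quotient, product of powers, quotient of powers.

m^8n^19

((((((n^2)^2) · n^2) · m^4) / n^(-1))^2) · n^5
= ((((((n^2)^2) · n^2) · m^4)^2) / ((n^(-1))^2)) · n^5    [power of a quotient]
= ((((((n^2)^2) · n^2)^2) · ((m^4)^2)) / ((n^(-1))^2)) · n^5    [power of a product]
= ((((((n^2)^2)^2) · ((n^2)^2)) · ((m^4)^2)) / ((n^(-1))^2)) · n^5    [power of a product]
= (((((n^2)^4) · ((n^2)^2)) · ((m^4)^2)) / ((n^(-1))^2)) · n^5    [power of a power]
= (((n^8 · ((n^2)^2)) · ((m^4)^2)) / ((n^(-1))^2)) · n^5    [power of a power]
= (((n^8 · n^4) · ((m^4)^2)) / ((n^(-1))^2)) · n^5    [power of a power]
= ((n^12 · ((m^4)^2)) / ((n^(-1))^2)) · n^5    [product of powers]
= ((n^12 · m^8) / ((n^(-1))^2)) · n^5    [power of a power]
= ((n^12 · m^8) / n^(-2)) · n^5    [power of a power]
= m^8n^19    [quotient of powers; product of powers]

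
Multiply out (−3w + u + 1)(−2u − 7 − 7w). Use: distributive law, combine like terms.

(−3w + u + 1)(−2u − 7 − 7w)
= 6uw + 21w + 21w^2 − 2u^2 − 7u − 7uw − 2u − 7 − 7w    [distributive law]
= −uw + 14w + 21w^2 − 2u^2 − 9u − 7    [combine like terms]

−uw + 14w + 21w^2 − 2u^2 − 9u − 7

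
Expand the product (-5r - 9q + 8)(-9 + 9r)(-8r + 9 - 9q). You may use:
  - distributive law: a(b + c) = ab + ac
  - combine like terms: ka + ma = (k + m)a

-1341r^2 + 1629r - 2430qr + 360r^3 + 1053qr^2 + 1377q - 729q^2 + 729q^2r - 648

(-5r - 9q + 8)(-9 + 9r)(-8r + 9 - 9q)
= (45r - 45r^2 + 81q - 81qr - 72 + 72r)(-8r + 9 - 9q)    [distributive law]
= (117r - 45r^2 + 81q - 81qr - 72)(-8r + 9 - 9q)    [combine like terms]
= -936r^2 + 1053r - 1053qr + 360r^3 - 405r^2 + 405qr^2 - 648qr + 729q - 729q^2 + 648qr^2 - 729qr + 729q^2r + 576r - 648 + 648q    [distributive law]
= -1341r^2 + 1629r - 2430qr + 360r^3 + 1053qr^2 + 1377q - 729q^2 + 729q^2r - 648    [combine like terms]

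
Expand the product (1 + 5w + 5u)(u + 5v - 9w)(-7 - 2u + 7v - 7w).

-7u - 37u² - 178uv + 291uw - 35v + 35v² - 273vw + 63w + 378w² + 45u²w - 505uvw + 370uw² + 175v²w - 490vw² + 315w³ - 10u³ - 15u²v + 175uv²

(1 + 5w + 5u)(u + 5v - 9w)(-7 - 2u + 7v - 7w)
= (u + 5v - 9w + 5uw + 25vw - 45w² + 5u² + 25uv - 45uw)(-7 - 2u + 7v - 7w)    [distributive law]
= (u + 5v - 9w - 40uw + 25vw - 45w² + 5u² + 25uv)(-7 - 2u + 7v - 7w)    [combine like terms]
= -7u - 2u² + 7uv - 7uw - 35v - 10uv + 35v² - 35vw + 63w + 18uw - 63vw + 63w² + 280uw + 80u²w - 280uvw + 280uw² - 175vw - 50uvw + 175v²w - 175vw² + 315w² + 90uw² - 315vw² + 315w³ - 35u² - 10u³ + 35u²v - 35u²w - 175uv - 50u²v + 175uv² - 175uvw    [distributive law]
= -7u - 37u² - 178uv + 291uw - 35v + 35v² - 273vw + 63w + 378w² + 45u²w - 505uvw + 370uw² + 175v²w - 490vw² + 315w³ - 10u³ - 15u²v + 175uv²    [combine like terms]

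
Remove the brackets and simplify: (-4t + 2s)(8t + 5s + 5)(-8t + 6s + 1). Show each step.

256t^3 - 160st^2 + 128t^2 - 104s^2t - 204st - 20t + 60s^3 + 70s^2 + 10s

(-4t + 2s)(8t + 5s + 5)(-8t + 6s + 1)
= (-32t^2 - 20st - 20t + 16st + 10s^2 + 10s)(-8t + 6s + 1)    [distributive law]
= (-32t^2 - 4st - 20t + 10s^2 + 10s)(-8t + 6s + 1)    [combine like terms]
= 256t^3 - 192st^2 - 32t^2 + 32st^2 - 24s^2t - 4st + 160t^2 - 120st - 20t - 80s^2t + 60s^3 + 10s^2 - 80st + 60s^2 + 10s    [distributive law]
= 256t^3 - 160st^2 + 128t^2 - 104s^2t - 204st - 20t + 60s^3 + 70s^2 + 10s    [combine like terms]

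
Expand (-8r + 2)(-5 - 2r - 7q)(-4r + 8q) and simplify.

-144r^2 + 344qr - 64r^3 - 96qr^2 + 448q^2r + 40r - 80q - 112q^2

(-8r + 2)(-5 - 2r - 7q)(-4r + 8q)
= (40r + 16r^2 + 56qr - 10 - 4r - 14q)(-4r + 8q)    [distributive law]
= (36r + 16r^2 + 56qr - 10 - 14q)(-4r + 8q)    [combine like terms]
= -144r^2 + 288qr - 64r^3 + 128qr^2 - 224qr^2 + 448q^2r + 40r - 80q + 56qr - 112q^2    [distributive law]
= -144r^2 + 344qr - 64r^3 - 96qr^2 + 448q^2r + 40r - 80q - 112q^2    [combine like terms]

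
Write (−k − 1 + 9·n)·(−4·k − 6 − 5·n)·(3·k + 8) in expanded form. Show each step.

12·k³ + 62·k² + 98·k − 93·k²·n − 395·k·n + 48 − 392·n − 135·k·n² − 360·n²

(−k − 1 + 9·n)·(−4·k − 6 − 5·n)·(3·k + 8)
= (4·k² + 6·k + 5·k·n + 4·k + 6 + 5·n − 36·k·n − 54·n − 45·n²)·(3·k + 8)    [distributive law]
= (4·k² + 10·k − 31·k·n + 6 − 49·n − 45·n²)·(3·k + 8)    [combine like terms]
= 12·k³ + 32·k² + 30·k² + 80·k − 93·k²·n − 248·k·n + 18·k + 48 − 147·k·n − 392·n − 135·k·n² − 360·n²    [distributive law]
= 12·k³ + 62·k² + 98·k − 93·k²·n − 395·k·n + 48 − 392·n − 135·k·n² − 360·n²    [combine like terms]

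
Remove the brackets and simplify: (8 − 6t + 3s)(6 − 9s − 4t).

48 − 54s − 68t + 42st + 24t^2 − 27s^2

(8 − 6t + 3s)(6 − 9s − 4t)
= 48 − 72s − 32t − 36t + 54st + 24t^2 + 18s − 27s^2 − 12st    [distributive law]
= 48 − 54s − 68t + 42st + 24t^2 − 27s^2    [combine like terms]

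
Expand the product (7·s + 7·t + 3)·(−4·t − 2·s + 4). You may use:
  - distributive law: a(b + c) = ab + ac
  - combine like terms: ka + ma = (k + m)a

−42·s·t − 14·s^2 + 22·s − 28·t^2 + 16·t + 12

(7·s + 7·t + 3)·(−4·t − 2·s + 4)
= −28·s·t − 14·s^2 + 28·s − 28·t^2 − 14·s·t + 28·t − 12·t − 6·s + 12    [distributive law]
= −42·s·t − 14·s^2 + 22·s − 28·t^2 + 16·t + 12    [combine like terms]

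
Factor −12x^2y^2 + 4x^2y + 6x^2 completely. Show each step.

2x^2(−6y^2 + 2y + 3)

−12x^2y^2 + 4x^2y + 6x^2
= 2(−6x^2y^2 + 2x^2y + 3x^2)    [factor out 2]
= 2x^2(−6y^2 + 2y + 3)    [factor out x^2]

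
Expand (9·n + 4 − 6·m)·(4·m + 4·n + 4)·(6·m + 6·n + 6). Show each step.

−72·m^2·n + 288·m·n^2 + 336·m·n + 216·n^3 + 528·n^2 + 408·n − 192·m^2 + 48·m + 96 − 144·m^3

(9·n + 4 − 6·m)·(4·m + 4·n + 4)·(6·m + 6·n + 6)
= (36·m·n + 36·n^2 + 36·n + 16·m + 16·n + 16 − 24·m^2 − 24·m·n − 24·m)·(6·m + 6·n + 6)    [distributive law]
= (12·m·n + 36·n^2 + 52·n − 8·m + 16 − 24·m^2)·(6·m + 6·n + 6)    [combine like terms]
= 72·m^2·n + 72·m·n^2 + 72·m·n + 216·m·n^2 + 216·n^3 + 216·n^2 + 312·m·n + 312·n^2 + 312·n − 48·m^2 − 48·m·n − 48·m + 96·m + 96·n + 96 − 144·m^3 − 144·m^2·n − 144·m^2    [distributive law]
= −72·m^2·n + 288·m·n^2 + 336·m·n + 216·n^3 + 528·n^2 + 408·n − 192·m^2 + 48·m + 96 − 144·m^3    [combine like terms]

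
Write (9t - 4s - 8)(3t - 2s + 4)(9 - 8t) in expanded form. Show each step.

147t^2 - 216t^3 - 270st + 240st^2 + 364t + 72s^2 - 64s^2t - 288

(9t - 4s - 8)(3t - 2s + 4)(9 - 8t)
= (27t^2 - 18st + 36t - 12st + 8s^2 - 16s - 24t + 16s - 32)(9 - 8t)    [distributive law]
= (27t^2 - 30st + 12t + 8s^2 - 32)(9 - 8t)    [combine like terms]
= 243t^2 - 216t^3 - 270st + 240st^2 + 108t - 96t^2 + 72s^2 - 64s^2t - 288 + 256t    [distributive law]
= 147t^2 - 216t^3 - 270st + 240st^2 + 364t + 72s^2 - 64s^2t - 288    [combine like terms]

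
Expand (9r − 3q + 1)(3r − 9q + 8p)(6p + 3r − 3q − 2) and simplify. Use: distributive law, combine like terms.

(9r − 3q + 1)(3r − 9q + 8p)(6p + 3r − 3q − 2)
= (27r^2 − 81qr + 72pr − 9qr + 27q^2 − 24pq + 3r − 9q + 8p)(6p + 3r − 3q − 2)    [distributive law]
= (27r^2 − 90qr + 72pr + 27q^2 − 24pq + 3r − 9q + 8p)(6p + 3r − 3q − 2)    [combine like terms]
= 162pr^2 + 81r^3 − 81qr^2 − 54r^2 − 540pqr − 270qr^2 + 270q^2r + 180qr + 432p^2r + 216pr^2 − 216pqr − 144pr + 162pq^2 + 81q^2r − 81q^3 − 54q^2 − 144p^2q − 72pqr + 72pq^2 + 48pq + 18pr + 9r^2 − 9qr − 6r − 54pq − 27qr + 27q^2 + 18q + 48p^2 + 24pr − 24pq − 16p    [distributive law]
= 378pr^2 + 81r^3 − 351qr^2 − 45r^2 − 828pqr + 351q^2r + 144qr + 432p^2r − 102pr + 234pq^2 − 81q^3 − 27q^2 − 144p^2q − 30pq − 6r + 18q + 48p^2 − 16p    [combine like terms]

378pr^2 + 81r^3 − 351qr^2 − 45r^2 − 828pqr + 351q^2r + 144qr + 432p^2r − 102pr + 234pq^2 − 81q^3 − 27q^2 − 144p^2q − 30pq − 6r + 18q + 48p^2 − 16p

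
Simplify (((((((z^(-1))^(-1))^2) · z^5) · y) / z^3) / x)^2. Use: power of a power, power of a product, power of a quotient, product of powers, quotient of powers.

x^(-2)·y^2·z^8

(((((((z^(-1))^(-1))^2) · z^5) · y) / z^3) / x)^2
= (((((((z^(-1))^(-1))^2) · z^5) · y) / z^3)^2) / (x^2)    [power of a quotient]
= (((((((z^(-1))^(-1))^2) · z^5) · y)^2) / ((z^3)^2)) / (x^2)    [power of a quotient]
= (((((((z^(-1))^(-1))^2) · z^5)^2) · (y^2)) / ((z^3)^2)) / (x^2)    [power of a product]
= (((((((z^(-1))^(-1))^2)^2) · ((z^5)^2)) · (y^2)) / ((z^3)^2)) / (x^2)    [power of a product]
= ((((((z^(-1))^(-1))^4) · ((z^5)^2)) · (y^2)) / ((z^3)^2)) / (x^2)    [power of a power]
= (((((z^(-1))^(-4)) · ((z^5)^2)) · (y^2)) / ((z^3)^2)) / (x^2)    [power of a power]
= (((z^4 · ((z^5)^2)) · (y^2)) / ((z^3)^2)) / (x^2)    [power of a power]
= (((z^4 · z^10) · (y^2)) / ((z^3)^2)) / (x^2)    [power of a power]
= ((z^14 · (y^2)) / ((z^3)^2)) / (x^2)    [product of powers]
= ((z^14 · y^2) / z^6) / (x^2)    [power of a power]
= x^(-2)·y^2·z^8    [quotient of powers]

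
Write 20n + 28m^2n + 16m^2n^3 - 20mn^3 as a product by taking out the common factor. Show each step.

4n(5 + 7m^2 + 4m^2n^2 - 5mn^2)

20n + 28m^2n + 16m^2n^3 - 20mn^3
= 4(5n + 7m^2n + 4m^2n^3 - 5mn^3)    [factor out 4]
= 4n(5 + 7m^2 + 4m^2n^2 - 5mn^2)    [factor out n]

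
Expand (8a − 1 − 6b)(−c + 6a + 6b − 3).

−8ac + 48a² + 12ab − 30a + c + 12b + 3 + 6bc − 36b²

(8a − 1 − 6b)(−c + 6a + 6b − 3)
= −8ac + 48a² + 48ab − 24a + c − 6a − 6b + 3 + 6bc − 36ab − 36b² + 18b    [distributive law]
= −8ac + 48a² + 12ab − 30a + c + 12b + 3 + 6bc − 36b²    [combine like terms]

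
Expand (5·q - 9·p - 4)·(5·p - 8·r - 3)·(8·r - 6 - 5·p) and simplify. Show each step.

(5·q - 9·p - 4)·(5·p - 8·r - 3)·(8·r - 6 - 5·p)
= (25·p·q - 40·q·r - 15·q - 45·p^2 + 72·p·r + 27·p - 20·p + 32·r + 12)·(8·r - 6 - 5·p)    [distributive law]
= (25·p·q - 40·q·r - 15·q - 45·p^2 + 72·p·r + 7·p + 32·r + 12)·(8·r - 6 - 5·p)    [combine like terms]
= 200·p·q·r - 150·p·q - 125·p^2·q - 320·q·r^2 + 240·q·r + 200·p·q·r - 120·q·r + 90·q + 75·p·q - 360·p^2·r + 270·p^2 + 225·p^3 + 576·p·r^2 - 432·p·r - 360·p^2·r + 56·p·r - 42·p - 35·p^2 + 256·r^2 - 192·r - 160·p·r + 96·r - 72 - 60·p    [distributive law]
= 400·p·q·r - 75·p·q - 125·p^2·q - 320·q·r^2 + 120·q·r + 90·q - 720·p^2·r + 235·p^2 + 225·p^3 + 576·p·r^2 - 536·p·r - 102·p + 256·r^2 - 96·r - 72    [combine like terms]

400·p·q·r - 75·p·q - 125·p^2·q - 320·q·r^2 + 120·q·r + 90·q - 720·p^2·r + 235·p^2 + 225·p^3 + 576·p·r^2 - 536·p·r - 102·p + 256·r^2 - 96·r - 72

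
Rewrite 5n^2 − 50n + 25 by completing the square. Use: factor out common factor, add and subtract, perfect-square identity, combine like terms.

5n^2 − 50n + 25
= 5(n^2 − 10n) + 25    [factor out 5 from the n-terms]
= 5(n^2 − 10n + 25 − 25) + 25    [add and subtract 25 inside the bracket]
= 5(n − 5)^2 − 125 + 25    [perfect-square identity]
= 5(n − 5)^2 − 100    [combine constants]

5(n − 5)^2 − 100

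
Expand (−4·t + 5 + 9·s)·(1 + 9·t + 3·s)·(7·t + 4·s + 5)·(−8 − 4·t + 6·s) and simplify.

(−4·t + 5 + 9·s)·(1 + 9·t + 3·s)·(7·t + 4·s + 5)·(−8 − 4·t + 6·s)
= (−4·t − 36·t^2 − 12·s·t + 5 + 45·t + 15·s + 9·s + 81·s·t + 27·s^2)·(7·t + 4·s + 5)·(−8 − 4·t + 6·s)    [distributive law]
= (41·t − 36·t^2 + 69·s·t + 5 + 24·s + 27·s^2)·(7·t + 4·s + 5)·(−8 − 4·t + 6·s)    [combine like terms]
= (287·t^2 + 164·s·t + 205·t − 252·t^3 − 144·s·t^2 − 180·t^2 + 483·s·t^2 + 276·s^2·t + 345·s·t + 35·t + 20·s + 25 + 168·s·t + 96·s^2 + 120·s + 189·s^2·t + 108·s^3 + 135·s^2)·(−8 − 4·t + 6·s)    [distributive law]
= (107·t^2 + 677·s·t + 240·t − 252·t^3 + 339·s·t^2 + 465·s^2·t + 140·s + 25 + 231·s^2 + 108·s^3)·(−8 − 4·t + 6·s)    [combine like terms]
= −856·t^2 − 428·t^3 + 642·s·t^2 − 5416·s·t − 2708·s·t^2 + 4062·s^2·t − 1920·t − 960·t^2 + 1440·s·t + 2016·t^3 + 1008·t^4 − 1512·s·t^3 − 2712·s·t^2 − 1356·s·t^3 + 2034·s^2·t^2 − 3720·s^2·t − 1860·s^2·t^2 + 2790·s^3·t − 1120·s − 560·s·t + 840·s^2 − 200 − 100·t + 150·s − 1848·s^2 − 924·s^2·t + 1386·s^3 − 864·s^3 − 432·s^3·t + 648·s^4    [distributive law]
= −1816·t^2 + 1588·t^3 − 4778·s·t^2 − 4536·s·t − 582·s^2·t − 2020·t + 1008·t^4 − 2868·s·t^3 + 174·s^2·t^2 + 2358·s^3·t − 970·s − 1008·s^2 − 200 + 522·s^3 + 648·s^4    [combine like terms]

−1816·t^2 + 1588·t^3 − 4778·s·t^2 − 4536·s·t − 582·s^2·t − 2020·t + 1008·t^4 − 2868·s·t^3 + 174·s^2·t^2 + 2358·s^3·t − 970·s − 1008·s^2 − 200 + 522·s^3 + 648·s^4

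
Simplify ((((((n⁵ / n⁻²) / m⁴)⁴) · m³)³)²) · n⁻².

m⁻⁷⁸·n¹⁶⁶

((((((n⁵ / n⁻²) / m⁴)⁴) · m³)³)²) · n⁻²
= (((((n⁵ / n⁻²) / m⁴)⁴) · m³)⁶) · n⁻²    [power of a power]
= (((((n⁵ / n⁻²) / m⁴)⁴)⁶) · ((m³)⁶)) · n⁻²    [power of a product]
= ((((n⁵ / n⁻²) / m⁴)²⁴) · ((m³)⁶)) · n⁻²    [power of a power]
= ((((n⁵ / n⁻²)²⁴) / ((m⁴)²⁴)) · ((m³)⁶)) · n⁻²    [power of a quotient]
= (((((n⁵)²⁴) / ((n⁻²)²⁴)) / ((m⁴)²⁴)) · ((m³)⁶)) · n⁻²    [power of a quotient]
= (((n¹²⁰ / ((n⁻²)²⁴)) / ((m⁴)²⁴)) · ((m³)⁶)) · n⁻²    [power of a power]
= (((n¹²⁰ / n⁻⁴⁸) / ((m⁴)²⁴)) · ((m³)⁶)) · n⁻²    [power of a power]
= ((n¹⁶⁸ / ((m⁴)²⁴)) · ((m³)⁶)) · n⁻²    [quotient of powers]
= ((n¹⁶⁸ / m⁹⁶) · ((m³)⁶)) · n⁻²    [power of a power]
= ((n¹⁶⁸ / m⁹⁶) · m¹⁸) · n⁻²    [power of a power]
= m⁻⁷⁸·n¹⁶⁶    [quotient of powers; product of powers]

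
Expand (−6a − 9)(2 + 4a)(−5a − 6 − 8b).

(−6a − 9)(2 + 4a)(−5a − 6 − 8b)
= (−12a − 24a^2 − 18 − 36a)(−5a − 6 − 8b)    [distributive law]
= (−48a − 24a^2 − 18)(−5a − 6 − 8b)    [combine like terms]
= 240a^2 + 288a + 384ab + 120a^3 + 144a^2 + 192a^2b + 90a + 108 + 144b    [distributive law]
= 384a^2 + 378a + 384ab + 120a^3 + 192a^2b + 108 + 144b    [combine like terms]

384a^2 + 378a + 384ab + 120a^3 + 192a^2b + 108 + 144b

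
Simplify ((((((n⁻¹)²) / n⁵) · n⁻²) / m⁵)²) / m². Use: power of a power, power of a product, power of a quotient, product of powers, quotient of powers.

((((((n⁻¹)²) / n⁵) · n⁻²) / m⁵)²) / m²
= ((((((n⁻¹)²) / n⁵) · n⁻²)²) / ((m⁵)²)) / m²    [power of a quotient]
= ((((((n⁻¹)²) / n⁵)²) · ((n⁻²)²)) / ((m⁵)²)) / m²    [power of a product]
= ((((((n⁻¹)²)²) / ((n⁵)²)) · ((n⁻²)²)) / ((m⁵)²)) / m²    [power of a quotient]
= (((((n⁻¹)⁴) / ((n⁵)²)) · ((n⁻²)²)) / ((m⁵)²)) / m²    [power of a power]
= (((n⁻⁴ / ((n⁵)²)) · ((n⁻²)²)) / ((m⁵)²)) / m²    [power of a power]
= (((n⁻⁴ / n¹⁰) · ((n⁻²)²)) / ((m⁵)²)) / m²    [power of a power]
= ((n⁻¹⁴ · ((n⁻²)²)) / ((m⁵)²)) / m²    [quotient of powers]
= ((n⁻¹⁴ · n⁻⁴) / ((m⁵)²)) / m²    [power of a power]
= (n⁻¹⁸ / ((m⁵)²)) / m²    [product of powers]
= (n⁻¹⁸ / m¹⁰) / m²    [power of a power]
= m⁻¹²n⁻¹⁸    [quotient of powers; product of powers]

m⁻¹²n⁻¹⁸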